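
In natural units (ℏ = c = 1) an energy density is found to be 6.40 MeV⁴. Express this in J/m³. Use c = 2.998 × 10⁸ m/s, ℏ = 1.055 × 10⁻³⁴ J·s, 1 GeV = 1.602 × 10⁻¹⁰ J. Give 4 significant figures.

[E]/[L]³ = [E]⁴/(ℏc)³; restore (ℏc)⁻³.
1 GeV⁴ → 1/(ℏc)³ × (1 GeV in J)⁴ = 2.082 × 10³⁷ J/m³.
Convert the energy scale: 6.40 MeV⁴ = 6.40 × 10⁻¹² GeV⁴.
Result: 6.40 × 10⁻¹² × 2.082 × 10³⁷ = 1.332 × 10²⁶ J/m³.

1.332 × 10²⁶ J/m³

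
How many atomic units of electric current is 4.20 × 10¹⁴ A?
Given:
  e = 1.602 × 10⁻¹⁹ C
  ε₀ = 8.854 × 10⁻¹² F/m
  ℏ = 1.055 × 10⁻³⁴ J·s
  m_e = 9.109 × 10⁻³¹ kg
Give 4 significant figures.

6.352 × 10¹⁶

atomic unit of electric current: I_au = e E_h/ℏ = m_e e⁵/((4πε₀)²ℏ³) = 6.612 × 10⁻³ A.
4.20 × 10¹⁴ / 6.612 × 10⁻³ = 6.352 × 10¹⁶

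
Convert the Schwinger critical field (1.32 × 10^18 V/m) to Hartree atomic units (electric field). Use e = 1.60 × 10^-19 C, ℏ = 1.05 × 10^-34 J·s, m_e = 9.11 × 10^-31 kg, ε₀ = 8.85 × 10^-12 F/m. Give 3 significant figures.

2.54 × 10^6

atomic unit of electric field: E_au = E_h/(e a₀) = m_e²e⁵/((4πε₀)³ℏ⁴) = 5.20 × 10^11 V/m.
1.32 × 10^18 / 5.20 × 10^11 = 2.54 × 10^6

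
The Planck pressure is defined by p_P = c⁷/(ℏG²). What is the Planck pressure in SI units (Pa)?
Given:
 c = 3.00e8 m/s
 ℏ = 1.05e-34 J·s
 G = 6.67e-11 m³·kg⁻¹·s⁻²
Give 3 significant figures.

p_P = c⁷/(ℏG²)
  = 2.19e59 / 4.67e-55
  = 4.68e113 Pa

4.68e113 Pa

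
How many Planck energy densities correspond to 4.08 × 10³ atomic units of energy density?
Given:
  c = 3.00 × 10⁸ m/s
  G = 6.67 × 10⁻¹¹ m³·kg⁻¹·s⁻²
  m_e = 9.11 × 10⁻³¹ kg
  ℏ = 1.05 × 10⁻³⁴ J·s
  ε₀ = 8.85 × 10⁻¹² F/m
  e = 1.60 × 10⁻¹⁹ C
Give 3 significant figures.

atomic unit of energy density: u_au = E_h/a₀³ = m_e⁴e¹⁰/((4πε₀)⁵ℏ⁸) = 3.01 × 10¹³ J/m³
Planck energy density: u_P = c⁷/(ℏG²) = 4.68 × 10¹¹³ J/m³
4.08 × 10³ × 3.01 × 10¹³ / 4.68 × 10¹¹³ = 2.63 × 10⁻⁹⁷

2.63 × 10⁻⁹⁷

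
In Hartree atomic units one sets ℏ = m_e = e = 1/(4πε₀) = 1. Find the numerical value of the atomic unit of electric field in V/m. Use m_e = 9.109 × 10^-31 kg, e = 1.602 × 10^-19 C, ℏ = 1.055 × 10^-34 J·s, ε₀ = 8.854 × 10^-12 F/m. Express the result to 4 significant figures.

5.131 × 10^11 V/m

E_au = E_h/(e a₀) = m_e²e⁵/((4πε₀)³ℏ⁴)
E_h = 4.354 × 10^-18 J
a₀ = 5.297 × 10^-11 m
E_h/(e·a₀) = 5.131 × 10^11 V/m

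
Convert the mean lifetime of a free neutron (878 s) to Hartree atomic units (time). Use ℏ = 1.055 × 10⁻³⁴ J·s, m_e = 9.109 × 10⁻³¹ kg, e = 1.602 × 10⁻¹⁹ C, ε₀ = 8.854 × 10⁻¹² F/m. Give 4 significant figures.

atomic unit of time: τ_au = (4πε₀)²ℏ³/(m_e e⁴) = 2.423 × 10⁻¹⁷ s.
878 / 2.423 × 10⁻¹⁷ = 3.624 × 10¹⁹

3.624 × 10¹⁹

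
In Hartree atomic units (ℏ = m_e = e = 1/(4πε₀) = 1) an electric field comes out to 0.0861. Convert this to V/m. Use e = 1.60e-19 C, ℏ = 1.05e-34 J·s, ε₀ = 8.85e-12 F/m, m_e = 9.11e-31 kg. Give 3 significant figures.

One atomic unit of electric field: E_au = E_h/(e a₀) = m_e²e⁵/((4πε₀)³ℏ⁴) = 5.20e11 V/m.
0.0861 × 5.20e11 V/m = 4.48e10 V/m

4.48e10 V/m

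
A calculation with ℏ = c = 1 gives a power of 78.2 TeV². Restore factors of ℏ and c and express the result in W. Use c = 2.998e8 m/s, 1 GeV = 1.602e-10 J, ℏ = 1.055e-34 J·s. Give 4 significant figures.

1.902e22 W

Power is [E]/[T] = [E]²/ℏ.
1 GeV² → 1/ℏ × (1 GeV in J)² = 2.433e14 W.
Convert the energy scale: 78.2 TeV² = 7.82e7 GeV².
Result: 7.82e7 × 2.433e14 = 1.902e22 W.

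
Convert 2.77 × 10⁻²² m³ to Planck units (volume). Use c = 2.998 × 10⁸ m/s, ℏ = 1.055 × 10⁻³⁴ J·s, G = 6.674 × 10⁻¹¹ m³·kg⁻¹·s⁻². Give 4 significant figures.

6.558 × 10⁸²

Planck volume: V_P = (ℏG/c³)^(3/2) = 4.224 × 10⁻¹⁰⁵ m³.
2.77 × 10⁻²² / 4.224 × 10⁻¹⁰⁵ = 6.558 × 10⁸²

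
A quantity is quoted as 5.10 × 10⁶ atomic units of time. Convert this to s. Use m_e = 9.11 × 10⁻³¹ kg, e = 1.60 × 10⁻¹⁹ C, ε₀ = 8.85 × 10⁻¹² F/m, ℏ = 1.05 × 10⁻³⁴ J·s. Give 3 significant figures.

One atomic unit of time: τ_au = (4πε₀)²ℏ³/(m_e e⁴) = 2.40 × 10⁻¹⁷ s.
5.10 × 10⁶ × 2.40 × 10⁻¹⁷ s = 1.22 × 10⁻¹⁰ s

1.22 × 10⁻¹⁰ s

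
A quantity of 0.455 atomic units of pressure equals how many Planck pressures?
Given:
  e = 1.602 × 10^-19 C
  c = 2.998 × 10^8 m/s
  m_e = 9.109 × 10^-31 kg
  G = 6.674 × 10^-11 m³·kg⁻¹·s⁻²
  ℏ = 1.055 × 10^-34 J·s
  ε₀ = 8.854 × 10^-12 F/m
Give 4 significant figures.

atomic unit of pressure: P_au = E_h/a₀³ = m_e⁴e¹⁰/((4πε₀)⁵ℏ⁸) = 2.929 × 10^13 Pa
Planck pressure: p_P = c⁷/(ℏG²) = 4.632 × 10^113 Pa
0.455 × 2.929 × 10^13 / 4.632 × 10^113 = 2.877 × 10^-101

2.877 × 10^-101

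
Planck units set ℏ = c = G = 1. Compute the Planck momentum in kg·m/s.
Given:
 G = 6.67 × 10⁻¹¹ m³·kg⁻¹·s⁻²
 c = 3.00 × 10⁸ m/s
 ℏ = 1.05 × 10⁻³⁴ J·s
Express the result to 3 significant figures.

6.52 kg·m/s

Dimensional analysis gives p_P = √(ℏc³/G).
  = √(42.5)
  = 6.52 kg·m/s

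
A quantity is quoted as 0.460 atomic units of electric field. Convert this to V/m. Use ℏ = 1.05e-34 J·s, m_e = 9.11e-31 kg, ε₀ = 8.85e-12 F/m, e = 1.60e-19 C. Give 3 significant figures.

One atomic unit of electric field: E_au = E_h/(e a₀) = m_e²e⁵/((4πε₀)³ℏ⁴) = 5.20e11 V/m.
0.460 × 5.20e11 V/m = 2.39e11 V/m

2.39e11 V/m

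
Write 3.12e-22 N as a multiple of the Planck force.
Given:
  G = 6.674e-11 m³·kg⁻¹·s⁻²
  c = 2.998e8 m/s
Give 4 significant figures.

Planck force: F_P = c⁴/G = 1.210e44 N.
3.12e-22 / 1.210e44 = 2.578e-66

2.578e-66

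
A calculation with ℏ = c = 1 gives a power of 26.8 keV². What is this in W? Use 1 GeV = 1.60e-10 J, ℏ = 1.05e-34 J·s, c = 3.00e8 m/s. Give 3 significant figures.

6.53e3 W

Power is [E]/[T] = [E]²/ℏ.
1 GeV² → 1/ℏ × (1 GeV in J)² = 2.44e14 W.
Convert the energy scale: 26.8 keV² = 2.68e-11 GeV².
Result: 2.68e-11 × 2.44e14 = 6.53e3 W.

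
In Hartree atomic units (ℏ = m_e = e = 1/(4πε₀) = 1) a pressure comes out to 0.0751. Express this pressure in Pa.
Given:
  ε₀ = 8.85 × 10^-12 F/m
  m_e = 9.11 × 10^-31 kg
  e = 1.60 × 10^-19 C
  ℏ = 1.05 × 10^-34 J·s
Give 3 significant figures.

One atomic unit of pressure: P_au = E_h/a₀³ = m_e⁴e¹⁰/((4πε₀)⁵ℏ⁸) = 3.01 × 10^13 Pa.
0.0751 × 3.01 × 10^13 Pa = 2.26 × 10^12 Pa

2.26 × 10^12 Pa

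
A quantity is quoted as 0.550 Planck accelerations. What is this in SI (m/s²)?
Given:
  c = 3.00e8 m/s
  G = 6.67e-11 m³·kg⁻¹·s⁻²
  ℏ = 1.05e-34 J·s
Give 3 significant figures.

3.07e51 m/s²

One Planck acceleration: a_P = √(c⁷/(ℏG)) = 5.59e51 m/s².
0.550 × 5.59e51 m/s² = 3.07e51 m/s²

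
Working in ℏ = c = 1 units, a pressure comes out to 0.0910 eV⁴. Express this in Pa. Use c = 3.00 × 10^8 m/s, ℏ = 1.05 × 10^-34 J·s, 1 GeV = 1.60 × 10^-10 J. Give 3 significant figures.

1.91 Pa

Pressure is [E]/[L]³ = [E]⁴/(ℏc)³.
1 GeV⁴ → 1/(ℏc)³ × (1 GeV in J)⁴ = 2.10 × 10^37 Pa.
Convert the energy scale: 0.0910 eV⁴ = 9.10 × 10^-38 GeV⁴.
Result: 9.10 × 10^-38 × 2.10 × 10^37 = 1.91 Pa.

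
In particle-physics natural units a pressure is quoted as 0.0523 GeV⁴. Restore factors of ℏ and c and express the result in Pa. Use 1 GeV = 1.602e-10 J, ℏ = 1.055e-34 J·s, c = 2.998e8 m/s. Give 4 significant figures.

1.089e36 Pa

Pressure is [E]/[L]³ = [E]⁴/(ℏc)³.
1 GeV⁴ → 1/(ℏc)³ × (1 GeV in J)⁴ = 2.082e37 Pa.
Result: 0.0523 × 2.082e37 = 1.089e36 Pa.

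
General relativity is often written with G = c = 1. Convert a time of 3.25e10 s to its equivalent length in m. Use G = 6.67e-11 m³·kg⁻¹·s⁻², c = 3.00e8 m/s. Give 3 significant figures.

9.75e18 m

Time → length via c.
3.25e10 s × (c) = 9.75e18 m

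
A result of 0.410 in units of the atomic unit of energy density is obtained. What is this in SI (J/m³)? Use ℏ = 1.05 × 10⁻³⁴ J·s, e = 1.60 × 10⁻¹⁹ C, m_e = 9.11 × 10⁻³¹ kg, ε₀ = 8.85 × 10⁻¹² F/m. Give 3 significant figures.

1.24 × 10¹³ J/m³

One atomic unit of energy density: u_au = E_h/a₀³ = m_e⁴e¹⁰/((4πε₀)⁵ℏ⁸) = 3.01 × 10¹³ J/m³.
0.410 × 3.01 × 10¹³ J/m³ = 1.24 × 10¹³ J/m³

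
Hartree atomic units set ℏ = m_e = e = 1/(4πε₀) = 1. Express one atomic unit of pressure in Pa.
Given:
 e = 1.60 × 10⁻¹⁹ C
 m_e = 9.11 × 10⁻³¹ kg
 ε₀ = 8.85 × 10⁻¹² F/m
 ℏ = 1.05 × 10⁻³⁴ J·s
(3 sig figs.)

3.01 × 10¹³ Pa

From ℏ = m_e = e = 1/(4πε₀) = 1 the pressure scale is P_au = E_h/a₀³ = m_e⁴e¹⁰/((4πε₀)⁵ℏ⁸).
E_h = 4.38 × 10⁻¹⁸ J
a₀ = 5.26 × 10⁻¹¹ m
E_h/a₀³ = 3.01 × 10¹³ Pa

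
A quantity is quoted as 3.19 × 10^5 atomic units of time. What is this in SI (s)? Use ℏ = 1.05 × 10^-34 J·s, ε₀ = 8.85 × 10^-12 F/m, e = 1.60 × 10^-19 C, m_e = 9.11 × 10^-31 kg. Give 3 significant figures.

One atomic unit of time: τ_au = (4πε₀)²ℏ³/(m_e e⁴) = 2.40 × 10^-17 s.
3.19 × 10^5 × 2.40 × 10^-17 s = 7.65 × 10^-12 s

7.65 × 10^-12 s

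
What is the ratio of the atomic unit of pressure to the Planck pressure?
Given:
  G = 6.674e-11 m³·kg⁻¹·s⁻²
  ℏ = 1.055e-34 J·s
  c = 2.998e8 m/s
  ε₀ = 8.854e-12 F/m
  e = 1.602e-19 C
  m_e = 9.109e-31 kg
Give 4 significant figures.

6.323e-101

atomic unit of pressure: P_au = E_h/a₀³ = m_e⁴e¹⁰/((4πε₀)⁵ℏ⁸) = 2.929e13 Pa
Planck pressure: p_P = c⁷/(ℏG²) = 4.632e113 Pa
ratio = 2.929e13 / 4.632e113 = 6.323e-101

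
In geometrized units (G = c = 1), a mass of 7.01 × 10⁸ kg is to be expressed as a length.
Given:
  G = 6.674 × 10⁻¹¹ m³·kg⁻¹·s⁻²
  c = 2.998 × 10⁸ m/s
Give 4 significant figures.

In G = c = 1 units mass has dimensions of length; the conversion factor is G/c².
7.01 × 10⁸ kg × (G/c²) = 5.205 × 10⁻¹⁹ m

5.205 × 10⁻¹⁹ m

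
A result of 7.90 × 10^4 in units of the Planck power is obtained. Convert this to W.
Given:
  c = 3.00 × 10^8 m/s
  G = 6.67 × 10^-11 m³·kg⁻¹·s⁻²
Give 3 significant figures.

2.88 × 10^57 W

One Planck power: P_P = c⁵/G = 3.64 × 10^52 W.
7.90 × 10^4 × 3.64 × 10^52 W = 2.88 × 10^57 W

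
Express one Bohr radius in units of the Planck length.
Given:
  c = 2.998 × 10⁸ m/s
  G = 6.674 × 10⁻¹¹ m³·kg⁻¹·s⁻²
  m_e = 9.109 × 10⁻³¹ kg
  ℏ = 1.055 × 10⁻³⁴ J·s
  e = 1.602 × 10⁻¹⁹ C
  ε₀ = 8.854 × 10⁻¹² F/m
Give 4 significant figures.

3.277 × 10²⁴

Bohr radius: a₀ = 4πε₀ℏ²/(m_e e²) = 5.297 × 10⁻¹¹ m
Planck length: ℓ_P = √(ℏG/c³) = 1.616 × 10⁻³⁵ m
ratio = 5.297 × 10⁻¹¹ / 1.616 × 10⁻³⁵ = 3.277 × 10²⁴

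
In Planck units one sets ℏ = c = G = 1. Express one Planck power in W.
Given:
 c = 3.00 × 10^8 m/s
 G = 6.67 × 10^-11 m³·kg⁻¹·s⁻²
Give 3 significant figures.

3.64 × 10^52 W

P_P = c⁵/G
  = 2.43 × 10^42 / 6.67 × 10^-11
  = 3.64 × 10^52 W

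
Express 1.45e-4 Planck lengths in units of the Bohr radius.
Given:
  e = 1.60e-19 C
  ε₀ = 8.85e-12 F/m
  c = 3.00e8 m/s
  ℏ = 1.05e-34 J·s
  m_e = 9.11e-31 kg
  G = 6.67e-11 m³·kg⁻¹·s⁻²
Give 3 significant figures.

Planck length: ℓ_P = √(ℏG/c³) = 1.61e-35 m
Bohr radius: a₀ = 4πε₀ℏ²/(m_e e²) = 5.26e-11 m
1.45e-4 × 1.61e-35 / 5.26e-11 = 4.44e-29

4.44e-29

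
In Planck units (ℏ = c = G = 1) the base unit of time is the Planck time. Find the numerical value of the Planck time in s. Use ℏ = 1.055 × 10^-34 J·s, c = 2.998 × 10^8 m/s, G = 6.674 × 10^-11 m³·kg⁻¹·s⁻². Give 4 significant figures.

t_P = √(ℏG/c⁵)
  = √(2.907 × 10^-87)
  = 5.392 × 10^-44 s

5.392 × 10^-44 s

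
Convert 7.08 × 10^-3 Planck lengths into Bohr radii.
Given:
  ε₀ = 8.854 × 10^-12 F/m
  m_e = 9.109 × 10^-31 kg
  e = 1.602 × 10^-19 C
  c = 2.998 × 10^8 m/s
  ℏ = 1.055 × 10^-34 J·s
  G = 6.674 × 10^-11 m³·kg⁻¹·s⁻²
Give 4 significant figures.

Planck length: ℓ_P = √(ℏG/c³) = 1.616 × 10^-35 m
Bohr radius: a₀ = 4πε₀ℏ²/(m_e e²) = 5.297 × 10^-11 m
7.08 × 10^-3 × 1.616 × 10^-35 / 5.297 × 10^-11 = 2.160 × 10^-27

2.160 × 10^-27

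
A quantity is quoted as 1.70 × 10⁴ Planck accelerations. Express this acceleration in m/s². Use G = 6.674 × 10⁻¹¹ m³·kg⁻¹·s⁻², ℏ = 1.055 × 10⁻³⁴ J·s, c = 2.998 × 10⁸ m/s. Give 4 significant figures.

One Planck acceleration: a_P = √(c⁷/(ℏG)) = 5.560 × 10⁵¹ m/s².
1.70 × 10⁴ × 5.560 × 10⁵¹ m/s² = 9.452 × 10⁵⁵ m/s²

9.452 × 10⁵⁵ m/s²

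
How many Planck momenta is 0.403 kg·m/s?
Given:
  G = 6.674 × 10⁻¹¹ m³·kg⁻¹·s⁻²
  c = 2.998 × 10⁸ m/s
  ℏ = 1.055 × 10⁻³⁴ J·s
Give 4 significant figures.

Planck momentum: p_P = √(ℏc³/G) = 6.527 kg·m/s.
0.403 / 6.527 = 0.06175

0.06175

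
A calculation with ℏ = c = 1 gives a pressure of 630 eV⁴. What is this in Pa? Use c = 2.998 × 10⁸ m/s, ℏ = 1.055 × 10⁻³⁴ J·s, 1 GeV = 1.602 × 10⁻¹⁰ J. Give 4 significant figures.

1.311 × 10⁴ Pa

Pressure is [E]/[L]³ = [E]⁴/(ℏc)³.
1 GeV⁴ → 1/(ℏc)³ × (1 GeV in J)⁴ = 2.082 × 10³⁷ Pa.
Convert the energy scale: 630 eV⁴ = 6.30 × 10⁻³⁴ GeV⁴.
Result: 6.30 × 10⁻³⁴ × 2.082 × 10³⁷ = 1.311 × 10⁴ Pa.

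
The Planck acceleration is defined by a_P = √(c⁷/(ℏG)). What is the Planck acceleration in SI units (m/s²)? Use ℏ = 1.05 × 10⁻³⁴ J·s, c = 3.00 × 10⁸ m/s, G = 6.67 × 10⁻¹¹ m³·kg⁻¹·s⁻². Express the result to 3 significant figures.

5.59 × 10⁵¹ m/s²

a_P = √(c⁷/(ℏG))
  = √(3.12 × 10¹⁰³)
  = 5.59 × 10⁵¹ m/s²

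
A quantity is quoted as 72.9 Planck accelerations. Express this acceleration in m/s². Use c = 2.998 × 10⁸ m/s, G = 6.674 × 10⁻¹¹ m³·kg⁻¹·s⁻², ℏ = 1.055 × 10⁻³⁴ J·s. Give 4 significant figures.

One Planck acceleration: a_P = √(c⁷/(ℏG)) = 5.560 × 10⁵¹ m/s².
72.9 × 5.560 × 10⁵¹ m/s² = 4.053 × 10⁵³ m/s²

4.053 × 10⁵³ m/s²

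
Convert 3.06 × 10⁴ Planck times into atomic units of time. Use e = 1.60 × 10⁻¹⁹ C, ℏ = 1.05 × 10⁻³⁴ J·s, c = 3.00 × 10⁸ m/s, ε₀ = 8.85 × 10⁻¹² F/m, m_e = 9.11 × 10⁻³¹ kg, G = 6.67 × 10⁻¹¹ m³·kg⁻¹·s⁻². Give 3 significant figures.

6.85 × 10⁻²³

Planck time: t_P = √(ℏG/c⁵) = 5.37 × 10⁻⁴⁴ s
atomic unit of time: τ_au = (4πε₀)²ℏ³/(m_e e⁴) = 2.40 × 10⁻¹⁷ s
3.06 × 10⁴ × 5.37 × 10⁻⁴⁴ / 2.40 × 10⁻¹⁷ = 6.85 × 10⁻²³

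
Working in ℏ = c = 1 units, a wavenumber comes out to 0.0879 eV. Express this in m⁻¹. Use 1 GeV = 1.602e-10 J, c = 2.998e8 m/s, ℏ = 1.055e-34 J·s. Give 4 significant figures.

4.452e5 m⁻¹

Inverse length is [E]/(ℏc).
1 GeV → 1/(ℏc) × (1 GeV in J) = 5.065e15 m⁻¹.
Convert the energy scale: 0.0879 eV = 8.79e-11 GeV.
Result: 8.79e-11 × 5.065e15 = 4.452e5 m⁻¹.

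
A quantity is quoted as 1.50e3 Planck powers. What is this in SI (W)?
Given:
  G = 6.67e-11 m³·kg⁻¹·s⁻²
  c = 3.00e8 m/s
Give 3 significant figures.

5.46e55 W

One Planck power: P_P = c⁵/G = 3.64e52 W.
1.50e3 × 3.64e52 W = 5.46e55 W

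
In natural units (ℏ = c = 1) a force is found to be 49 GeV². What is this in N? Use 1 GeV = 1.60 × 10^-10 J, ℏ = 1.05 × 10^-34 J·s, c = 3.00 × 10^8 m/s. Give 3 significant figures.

Force is [E]/[L] = [E]²/(ℏc); restore (ℏc)⁻¹.
1 GeV² → 1/(ℏc) × (1 GeV in J)² = 8.13 × 10^5 N.
Result: 49 × 8.13 × 10^5 = 3.98 × 10^7 N.

3.98 × 10^7 N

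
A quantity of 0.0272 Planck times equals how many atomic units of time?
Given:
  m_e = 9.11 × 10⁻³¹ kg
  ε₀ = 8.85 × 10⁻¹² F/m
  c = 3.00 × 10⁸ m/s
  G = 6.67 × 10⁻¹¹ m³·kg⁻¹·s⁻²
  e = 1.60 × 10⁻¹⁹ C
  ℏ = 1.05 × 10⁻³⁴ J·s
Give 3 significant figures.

6.09 × 10⁻²⁹

Planck time: t_P = √(ℏG/c⁵) = 5.37 × 10⁻⁴⁴ s
atomic unit of time: τ_au = (4πε₀)²ℏ³/(m_e e⁴) = 2.40 × 10⁻¹⁷ s
0.0272 × 5.37 × 10⁻⁴⁴ / 2.40 × 10⁻¹⁷ = 6.09 × 10⁻²⁹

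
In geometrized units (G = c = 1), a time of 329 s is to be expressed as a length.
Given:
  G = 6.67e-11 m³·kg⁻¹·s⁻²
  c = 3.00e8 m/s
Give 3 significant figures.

9.87e10 m

Time → length via c.
329 s × (c) = 9.87e10 m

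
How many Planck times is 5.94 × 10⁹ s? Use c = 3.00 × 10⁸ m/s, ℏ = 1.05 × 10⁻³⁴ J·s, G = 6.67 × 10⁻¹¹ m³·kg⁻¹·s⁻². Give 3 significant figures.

1.11 × 10⁵³

Planck time: t_P = √(ℏG/c⁵) = 5.37 × 10⁻⁴⁴ s.
5.94 × 10⁹ / 5.37 × 10⁻⁴⁴ = 1.11 × 10⁵³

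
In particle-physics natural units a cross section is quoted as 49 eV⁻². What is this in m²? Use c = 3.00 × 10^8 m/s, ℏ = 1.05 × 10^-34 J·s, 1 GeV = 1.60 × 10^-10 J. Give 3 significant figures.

1.90 × 10^-12 m²

Area is [L]² = [E]⁻²·(ℏc)²; restore (ℏc)².
1 GeV⁻² → (ℏc)² × (1 GeV in J)⁻² = 3.88 × 10^-32 m².
Convert the energy scale: 49 eV⁻² = 4.90 × 10^19 GeV⁻².
Result: 4.90 × 10^19 × 3.88 × 10^-32 = 1.90 × 10^-12 m².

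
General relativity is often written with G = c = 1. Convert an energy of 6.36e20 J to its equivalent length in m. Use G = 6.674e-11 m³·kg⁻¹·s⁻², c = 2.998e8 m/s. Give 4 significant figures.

Energy → length via G/c⁴.
6.36e20 J × (G/c⁴) = 5.254e-24 m

5.254e-24 m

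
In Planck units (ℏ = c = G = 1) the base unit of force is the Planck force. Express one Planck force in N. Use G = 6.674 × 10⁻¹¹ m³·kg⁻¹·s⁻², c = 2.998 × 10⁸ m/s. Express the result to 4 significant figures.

F_P = c⁴/G
  = 8.078 × 10³³ / 6.674 × 10⁻¹¹
  = 1.210 × 10⁴⁴ N

1.210 × 10⁴⁴ N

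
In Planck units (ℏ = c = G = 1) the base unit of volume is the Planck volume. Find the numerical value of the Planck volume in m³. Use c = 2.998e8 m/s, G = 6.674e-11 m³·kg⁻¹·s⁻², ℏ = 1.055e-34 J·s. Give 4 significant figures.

4.224e-105 m³

V_P = (ℏG/c³)^(3/2)
  = √(1.784e-209)
  = 4.224e-105 m³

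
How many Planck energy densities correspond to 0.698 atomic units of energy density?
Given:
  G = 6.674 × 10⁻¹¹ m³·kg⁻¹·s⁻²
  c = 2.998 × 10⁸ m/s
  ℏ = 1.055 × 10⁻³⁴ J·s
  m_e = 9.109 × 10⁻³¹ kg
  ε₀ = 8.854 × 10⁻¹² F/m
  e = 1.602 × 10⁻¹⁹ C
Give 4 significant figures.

4.414 × 10⁻¹⁰¹

atomic unit of energy density: u_au = E_h/a₀³ = m_e⁴e¹⁰/((4πε₀)⁵ℏ⁸) = 2.929 × 10¹³ J/m³
Planck energy density: u_P = c⁷/(ℏG²) = 4.632 × 10¹¹³ J/m³
0.698 × 2.929 × 10¹³ / 4.632 × 10¹¹³ = 4.414 × 10⁻¹⁰¹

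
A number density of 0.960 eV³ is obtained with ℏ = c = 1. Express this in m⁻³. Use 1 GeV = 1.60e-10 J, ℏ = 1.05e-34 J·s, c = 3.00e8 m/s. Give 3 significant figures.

Number density is [L]⁻³ = [E]³/(ℏc)³.
1 GeV³ → 1/(ℏc)³ × (1 GeV in J)³ = 1.31e47 m⁻³.
Convert the energy scale: 0.960 eV³ = 9.60e-28 GeV³.
Result: 9.60e-28 × 1.31e47 = 1.26e20 m⁻³.

1.26e20 m⁻³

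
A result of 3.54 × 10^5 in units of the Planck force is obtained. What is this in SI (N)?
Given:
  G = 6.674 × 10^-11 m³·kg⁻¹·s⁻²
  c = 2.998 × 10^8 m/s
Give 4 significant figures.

One Planck force: F_P = c⁴/G = 1.210 × 10^44 N.
3.54 × 10^5 × 1.210 × 10^44 N = 4.285 × 10^49 N

4.285 × 10^49 N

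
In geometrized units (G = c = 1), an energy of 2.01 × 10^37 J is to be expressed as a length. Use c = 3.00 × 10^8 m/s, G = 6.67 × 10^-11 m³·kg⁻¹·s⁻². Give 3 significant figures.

1.66 × 10^-7 m

Energy → length via G/c⁴.
2.01 × 10^37 J × (G/c⁴) = 1.66 × 10^-7 m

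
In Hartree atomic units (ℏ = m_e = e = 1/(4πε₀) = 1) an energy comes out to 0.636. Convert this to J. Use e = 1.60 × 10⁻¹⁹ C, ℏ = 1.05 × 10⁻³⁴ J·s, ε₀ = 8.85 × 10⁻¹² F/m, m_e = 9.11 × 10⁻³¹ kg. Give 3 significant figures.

One hartree: E_h = m_e e⁴/(4πε₀ℏ)² = 4.38 × 10⁻¹⁸ J.
0.636 × 4.38 × 10⁻¹⁸ J = 2.78 × 10⁻¹⁸ J

2.78 × 10⁻¹⁸ J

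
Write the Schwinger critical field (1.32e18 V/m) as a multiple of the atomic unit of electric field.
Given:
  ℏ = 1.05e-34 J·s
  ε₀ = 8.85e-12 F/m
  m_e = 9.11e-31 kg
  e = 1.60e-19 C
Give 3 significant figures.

2.54e6

atomic unit of electric field: E_au = E_h/(e a₀) = m_e²e⁵/((4πε₀)³ℏ⁴) = 5.20e11 V/m.
1.32e18 / 5.20e11 = 2.54e6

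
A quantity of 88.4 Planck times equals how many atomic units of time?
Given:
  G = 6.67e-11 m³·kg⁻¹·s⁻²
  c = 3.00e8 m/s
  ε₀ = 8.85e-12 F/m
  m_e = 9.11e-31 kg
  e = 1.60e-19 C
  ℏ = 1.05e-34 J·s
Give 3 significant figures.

Planck time: t_P = √(ℏG/c⁵) = 5.37e-44 s
atomic unit of time: τ_au = (4πε₀)²ℏ³/(m_e e⁴) = 2.40e-17 s
88.4 × 5.37e-44 / 2.40e-17 = 1.98e-25

1.98e-25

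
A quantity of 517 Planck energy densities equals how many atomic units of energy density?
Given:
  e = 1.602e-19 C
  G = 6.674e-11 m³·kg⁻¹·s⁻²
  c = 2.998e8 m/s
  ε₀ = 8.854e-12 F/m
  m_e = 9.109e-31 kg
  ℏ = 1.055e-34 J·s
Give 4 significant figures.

8.176e102

Planck energy density: u_P = c⁷/(ℏG²) = 4.632e113 J/m³
atomic unit of energy density: u_au = E_h/a₀³ = m_e⁴e¹⁰/((4πε₀)⁵ℏ⁸) = 2.929e13 J/m³
517 × 4.632e113 / 2.929e13 = 8.176e102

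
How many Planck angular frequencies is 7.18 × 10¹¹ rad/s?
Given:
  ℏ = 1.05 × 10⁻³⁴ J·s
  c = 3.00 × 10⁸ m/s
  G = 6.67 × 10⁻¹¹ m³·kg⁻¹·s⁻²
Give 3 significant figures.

3.85 × 10⁻³²

Planck angular frequency: ω_P = √(c⁵/(ℏG)) = 1.86 × 10⁴³ rad/s.
7.18 × 10¹¹ / 1.86 × 10⁴³ = 3.85 × 10⁻³²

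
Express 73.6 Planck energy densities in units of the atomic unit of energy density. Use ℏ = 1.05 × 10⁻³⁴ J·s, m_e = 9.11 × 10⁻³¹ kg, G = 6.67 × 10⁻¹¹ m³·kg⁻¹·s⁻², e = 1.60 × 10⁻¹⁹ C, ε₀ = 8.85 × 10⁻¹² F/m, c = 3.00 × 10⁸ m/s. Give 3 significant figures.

Planck energy density: u_P = c⁷/(ℏG²) = 4.68 × 10¹¹³ J/m³
atomic unit of energy density: u_au = E_h/a₀³ = m_e⁴e¹⁰/((4πε₀)⁵ℏ⁸) = 3.01 × 10¹³ J/m³
73.6 × 4.68 × 10¹¹³ / 3.01 × 10¹³ = 1.14 × 10¹⁰²

1.14 × 10¹⁰²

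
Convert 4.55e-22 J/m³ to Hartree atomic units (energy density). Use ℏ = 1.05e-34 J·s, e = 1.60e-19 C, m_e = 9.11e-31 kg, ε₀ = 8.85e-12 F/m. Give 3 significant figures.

1.51e-35

atomic unit of energy density: u_au = E_h/a₀³ = m_e⁴e¹⁰/((4πε₀)⁵ℏ⁸) = 3.01e13 J/m³.
4.55e-22 / 3.01e13 = 1.51e-35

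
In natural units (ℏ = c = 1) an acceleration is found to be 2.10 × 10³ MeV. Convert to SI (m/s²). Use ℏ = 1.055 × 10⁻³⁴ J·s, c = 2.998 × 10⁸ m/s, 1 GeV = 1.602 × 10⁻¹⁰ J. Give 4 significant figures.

Acceleration is [L]/[T]² = c·[E]/ℏ.
1 GeV → c/ℏ × (1 GeV in J) = 4.552 × 10³² m/s².
Convert the energy scale: 2.10 × 10³ MeV = 2.10 GeV.
Result: 2.10 × 4.552 × 10³² = 9.560 × 10³² m/s².

9.560 × 10³² m/s²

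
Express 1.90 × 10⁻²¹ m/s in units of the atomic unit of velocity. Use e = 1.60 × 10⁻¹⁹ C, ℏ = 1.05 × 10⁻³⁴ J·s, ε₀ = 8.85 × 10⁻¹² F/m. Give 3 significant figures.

8.67 × 10⁻²⁸

atomic unit of velocity: v_au = e²/(4πε₀ℏ) = 2.19 × 10⁶ m/s.
1.90 × 10⁻²¹ / 2.19 × 10⁶ = 8.67 × 10⁻²⁸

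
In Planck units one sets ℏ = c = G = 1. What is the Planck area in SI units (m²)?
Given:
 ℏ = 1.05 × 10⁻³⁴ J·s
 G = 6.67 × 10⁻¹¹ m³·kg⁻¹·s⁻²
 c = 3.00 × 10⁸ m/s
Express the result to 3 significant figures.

A_P = ℏG/c³
  = 7.00 × 10⁻⁴⁵ / 2.70 × 10²⁵
  = 2.59 × 10⁻⁷⁰ m²

2.59 × 10⁻⁷⁰ m²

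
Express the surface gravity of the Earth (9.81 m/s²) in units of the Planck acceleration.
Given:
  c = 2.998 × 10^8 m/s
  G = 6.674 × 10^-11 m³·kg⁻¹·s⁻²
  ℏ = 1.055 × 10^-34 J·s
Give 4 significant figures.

1.764 × 10^-51

Planck acceleration: a_P = √(c⁷/(ℏG)) = 5.560 × 10^51 m/s².
9.81 / 5.560 × 10^51 = 1.764 × 10^-51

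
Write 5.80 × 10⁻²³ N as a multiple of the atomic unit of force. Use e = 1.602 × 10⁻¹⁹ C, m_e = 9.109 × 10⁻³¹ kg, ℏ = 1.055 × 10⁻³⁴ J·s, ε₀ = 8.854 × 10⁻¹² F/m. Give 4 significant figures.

7.056 × 10⁻¹⁶

atomic unit of force: F_au = E_h/a₀ = m_e²e⁶/((4πε₀)³ℏ⁴) = 8.220 × 10⁻⁸ N.
5.80 × 10⁻²³ / 8.220 × 10⁻⁸ = 7.056 × 10⁻¹⁶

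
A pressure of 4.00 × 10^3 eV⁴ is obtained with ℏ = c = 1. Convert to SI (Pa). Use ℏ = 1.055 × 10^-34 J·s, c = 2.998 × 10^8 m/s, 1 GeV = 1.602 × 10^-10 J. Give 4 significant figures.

8.326 × 10^4 Pa

Pressure is [E]/[L]³ = [E]⁴/(ℏc)³.
1 GeV⁴ → 1/(ℏc)³ × (1 GeV in J)⁴ = 2.082 × 10^37 Pa.
Convert the energy scale: 4.00 × 10^3 eV⁴ = 4.00 × 10^-33 GeV⁴.
Result: 4.00 × 10^-33 × 2.082 × 10^37 = 8.326 × 10^4 Pa.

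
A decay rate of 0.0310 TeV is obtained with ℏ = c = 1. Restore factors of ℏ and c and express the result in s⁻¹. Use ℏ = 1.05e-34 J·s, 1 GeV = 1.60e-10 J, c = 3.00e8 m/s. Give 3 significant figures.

A rate is [E]/ℏ; divide by ℏ.
1 GeV → 1/ℏ × (1 GeV in J) = 1.52e24 s⁻¹.
Convert the energy scale: 0.0310 TeV = 31 GeV.
Result: 31 × 1.52e24 = 4.72e25 s⁻¹.

4.72e25 s⁻¹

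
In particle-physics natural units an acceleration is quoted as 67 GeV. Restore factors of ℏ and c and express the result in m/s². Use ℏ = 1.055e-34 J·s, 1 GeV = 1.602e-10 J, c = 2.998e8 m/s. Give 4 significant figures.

Acceleration is [L]/[T]² = c·[E]/ℏ.
1 GeV → c/ℏ × (1 GeV in J) = 4.552e32 m/s².
Result: 67 × 4.552e32 = 3.050e34 m/s².

3.050e34 m/s²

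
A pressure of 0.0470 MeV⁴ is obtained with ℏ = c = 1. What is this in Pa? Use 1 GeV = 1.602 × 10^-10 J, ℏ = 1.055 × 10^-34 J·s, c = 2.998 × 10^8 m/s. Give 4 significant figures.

Pressure is [E]/[L]³ = [E]⁴/(ℏc)³.
1 GeV⁴ → 1/(ℏc)³ × (1 GeV in J)⁴ = 2.082 × 10^37 Pa.
Convert the energy scale: 0.0470 MeV⁴ = 4.70 × 10^-14 GeV⁴.
Result: 4.70 × 10^-14 × 2.082 × 10^37 = 9.784 × 10^23 Pa.

9.784 × 10^23 Pa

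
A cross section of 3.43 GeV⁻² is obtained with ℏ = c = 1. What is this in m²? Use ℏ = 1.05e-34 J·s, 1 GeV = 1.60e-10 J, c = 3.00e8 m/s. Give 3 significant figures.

Area is [L]² = [E]⁻²·(ℏc)²; restore (ℏc)².
1 GeV⁻² → (ℏc)² × (1 GeV in J)⁻² = 3.88e-32 m².
Result: 3.43 × 3.88e-32 = 1.33e-31 m².

1.33e-31 m²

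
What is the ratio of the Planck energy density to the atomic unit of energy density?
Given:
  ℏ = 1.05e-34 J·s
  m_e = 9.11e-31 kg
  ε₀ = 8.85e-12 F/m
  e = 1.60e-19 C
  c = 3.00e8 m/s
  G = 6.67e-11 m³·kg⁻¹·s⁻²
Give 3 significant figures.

1.55e100

Planck energy density: u_P = c⁷/(ℏG²) = 4.68e113 J/m³
atomic unit of energy density: u_au = E_h/a₀³ = m_e⁴e¹⁰/((4πε₀)⁵ℏ⁸) = 3.01e13 J/m³
ratio = 4.68e113 / 3.01e13 = 1.55e100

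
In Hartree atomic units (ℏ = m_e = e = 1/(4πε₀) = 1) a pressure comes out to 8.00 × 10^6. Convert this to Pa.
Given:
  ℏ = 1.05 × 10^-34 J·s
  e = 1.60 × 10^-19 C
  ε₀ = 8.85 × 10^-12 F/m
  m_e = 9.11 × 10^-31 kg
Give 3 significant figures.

2.41 × 10^20 Pa

One atomic unit of pressure: P_au = E_h/a₀³ = m_e⁴e¹⁰/((4πε₀)⁵ℏ⁸) = 3.01 × 10^13 Pa.
8.00 × 10^6 × 3.01 × 10^13 Pa = 2.41 × 10^20 Pa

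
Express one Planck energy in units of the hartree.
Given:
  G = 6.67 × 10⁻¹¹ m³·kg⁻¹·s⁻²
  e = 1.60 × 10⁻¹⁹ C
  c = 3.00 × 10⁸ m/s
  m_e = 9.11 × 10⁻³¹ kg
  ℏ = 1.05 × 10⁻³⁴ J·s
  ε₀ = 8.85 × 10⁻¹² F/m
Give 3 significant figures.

4.47 × 10²⁶

Planck energy: E_P = √(ℏc⁵/G) = 1.96 × 10⁹ J
hartree: E_h = m_e e⁴/(4πε₀ℏ)² = 4.38 × 10⁻¹⁸ J
ratio = 1.96 × 10⁹ / 4.38 × 10⁻¹⁸ = 4.47 × 10²⁶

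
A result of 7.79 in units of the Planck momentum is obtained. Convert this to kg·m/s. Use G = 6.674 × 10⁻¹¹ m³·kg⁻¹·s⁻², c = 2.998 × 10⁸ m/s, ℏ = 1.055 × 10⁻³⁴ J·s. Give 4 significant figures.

50.84 kg·m/s

One Planck momentum: p_P = √(ℏc³/G) = 6.527 kg·m/s.
7.79 × 6.527 kg·m/s = 50.84 kg·m/s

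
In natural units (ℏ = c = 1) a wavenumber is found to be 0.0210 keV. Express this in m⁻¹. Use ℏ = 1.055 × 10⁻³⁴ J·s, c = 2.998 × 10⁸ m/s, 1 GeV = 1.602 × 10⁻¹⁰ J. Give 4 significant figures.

1.064 × 10⁸ m⁻¹

Inverse length is [E]/(ℏc).
1 GeV → 1/(ℏc) × (1 GeV in J) = 5.065 × 10¹⁵ m⁻¹.
Convert the energy scale: 0.0210 keV = 2.10 × 10⁻⁸ GeV.
Result: 2.10 × 10⁻⁸ × 5.065 × 10¹⁵ = 1.064 × 10⁸ m⁻¹.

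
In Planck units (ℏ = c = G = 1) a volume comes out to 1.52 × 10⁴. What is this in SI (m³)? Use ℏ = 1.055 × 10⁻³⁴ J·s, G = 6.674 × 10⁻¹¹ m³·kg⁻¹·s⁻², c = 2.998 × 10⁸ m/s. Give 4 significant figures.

One Planck volume: V_P = (ℏG/c³)^(3/2) = 4.224 × 10⁻¹⁰⁵ m³.
1.52 × 10⁴ × 4.224 × 10⁻¹⁰⁵ m³ = 6.420 × 10⁻¹⁰¹ m³

6.420 × 10⁻¹⁰¹ m³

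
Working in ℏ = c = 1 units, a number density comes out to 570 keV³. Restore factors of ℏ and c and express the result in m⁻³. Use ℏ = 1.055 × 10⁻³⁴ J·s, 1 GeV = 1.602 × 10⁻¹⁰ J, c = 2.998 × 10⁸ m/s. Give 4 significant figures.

Number density is [L]⁻³ = [E]³/(ℏc)³.
1 GeV³ → 1/(ℏc)³ × (1 GeV in J)³ = 1.299 × 10⁴⁷ m⁻³.
Convert the energy scale: 570 keV³ = 5.70 × 10⁻¹⁶ GeV³.
Result: 5.70 × 10⁻¹⁶ × 1.299 × 10⁴⁷ = 7.406 × 10³¹ m⁻³.

7.406 × 10³¹ m⁻³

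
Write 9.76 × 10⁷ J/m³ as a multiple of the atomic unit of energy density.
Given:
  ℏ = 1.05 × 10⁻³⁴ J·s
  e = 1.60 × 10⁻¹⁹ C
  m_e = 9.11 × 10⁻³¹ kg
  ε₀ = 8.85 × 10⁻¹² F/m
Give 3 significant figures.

3.24 × 10⁻⁶

atomic unit of energy density: u_au = E_h/a₀³ = m_e⁴e¹⁰/((4πε₀)⁵ℏ⁸) = 3.01 × 10¹³ J/m³.
9.76 × 10⁷ / 3.01 × 10¹³ = 3.24 × 10⁻⁶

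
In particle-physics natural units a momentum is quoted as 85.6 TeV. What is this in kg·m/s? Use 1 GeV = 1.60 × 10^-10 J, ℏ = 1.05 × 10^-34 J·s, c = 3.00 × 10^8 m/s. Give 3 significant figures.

4.57 × 10^-14 kg·m/s

Momentum is [E]/c; divide by c.
1 GeV → 1/c × (1 GeV in J) = 5.33 × 10^-19 kg·m/s.
Convert the energy scale: 85.6 TeV = 8.56 × 10^4 GeV.
Result: 8.56 × 10^4 × 5.33 × 10^-19 = 4.57 × 10^-14 kg·m/s.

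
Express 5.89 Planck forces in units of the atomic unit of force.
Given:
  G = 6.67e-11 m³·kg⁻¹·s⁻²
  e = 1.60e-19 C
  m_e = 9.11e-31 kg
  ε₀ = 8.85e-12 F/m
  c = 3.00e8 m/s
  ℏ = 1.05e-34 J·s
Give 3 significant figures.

8.59e51

Planck force: F_P = c⁴/G = 1.21e44 N
atomic unit of force: F_au = E_h/a₀ = m_e²e⁶/((4πε₀)³ℏ⁴) = 8.33e-8 N
5.89 × 1.21e44 / 8.33e-8 = 8.59e51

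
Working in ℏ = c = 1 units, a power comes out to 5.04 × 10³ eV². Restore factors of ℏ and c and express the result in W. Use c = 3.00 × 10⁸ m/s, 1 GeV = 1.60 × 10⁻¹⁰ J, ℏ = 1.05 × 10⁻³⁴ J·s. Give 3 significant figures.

1.23 W

Power is [E]/[T] = [E]²/ℏ.
1 GeV² → 1/ℏ × (1 GeV in J)² = 2.44 × 10¹⁴ W.
Convert the energy scale: 5.04 × 10³ eV² = 5.04 × 10⁻¹⁵ GeV².
Result: 5.04 × 10⁻¹⁵ × 2.44 × 10¹⁴ = 1.23 W.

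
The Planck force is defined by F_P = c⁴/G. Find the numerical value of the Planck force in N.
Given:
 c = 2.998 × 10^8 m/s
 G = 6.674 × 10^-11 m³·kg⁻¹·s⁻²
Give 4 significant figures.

1.210 × 10^44 N

F_P = c⁴/G
  = 8.078 × 10^33 / 6.674 × 10^-11
  = 1.210 × 10^44 N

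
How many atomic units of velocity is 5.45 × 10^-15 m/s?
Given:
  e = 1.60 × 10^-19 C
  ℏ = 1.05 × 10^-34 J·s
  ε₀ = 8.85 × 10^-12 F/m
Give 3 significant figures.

atomic unit of velocity: v_au = e²/(4πε₀ℏ) = 2.19 × 10^6 m/s.
5.45 × 10^-15 / 2.19 × 10^6 = 2.49 × 10^-21

2.49 × 10^-21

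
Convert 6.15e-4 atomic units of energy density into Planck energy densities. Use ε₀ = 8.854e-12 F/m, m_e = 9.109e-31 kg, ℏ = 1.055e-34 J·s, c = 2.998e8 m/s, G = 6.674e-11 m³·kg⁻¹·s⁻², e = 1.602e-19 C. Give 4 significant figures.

atomic unit of energy density: u_au = E_h/a₀³ = m_e⁴e¹⁰/((4πε₀)⁵ℏ⁸) = 2.929e13 J/m³
Planck energy density: u_P = c⁷/(ℏG²) = 4.632e113 J/m³
6.15e-4 × 2.929e13 / 4.632e113 = 3.889e-104

3.889e-104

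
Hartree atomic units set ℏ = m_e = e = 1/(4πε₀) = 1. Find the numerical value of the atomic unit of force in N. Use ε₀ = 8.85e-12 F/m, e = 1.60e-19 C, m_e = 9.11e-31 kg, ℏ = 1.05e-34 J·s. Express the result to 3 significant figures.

From ℏ = m_e = e = 1/(4πε₀) = 1 the force scale is F_au = E_h/a₀ = m_e²e⁶/((4πε₀)³ℏ⁴).
E_h = 4.38e-18 J
a₀ = 5.26e-11 m
E_h/a₀ = 8.33e-8 N

8.33e-8 N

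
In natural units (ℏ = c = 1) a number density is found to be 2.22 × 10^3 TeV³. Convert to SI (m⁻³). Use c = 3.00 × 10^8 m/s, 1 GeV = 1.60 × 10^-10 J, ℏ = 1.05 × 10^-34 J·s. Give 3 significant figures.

Number density is [L]⁻³ = [E]³/(ℏc)³.
1 GeV³ → 1/(ℏc)³ × (1 GeV in J)³ = 1.31 × 10^47 m⁻³.
Convert the energy scale: 2.22 × 10^3 TeV³ = 2.22 × 10^12 GeV³.
Result: 2.22 × 10^12 × 1.31 × 10^47 = 2.91 × 10^59 m⁻³.

2.91 × 10^59 m⁻³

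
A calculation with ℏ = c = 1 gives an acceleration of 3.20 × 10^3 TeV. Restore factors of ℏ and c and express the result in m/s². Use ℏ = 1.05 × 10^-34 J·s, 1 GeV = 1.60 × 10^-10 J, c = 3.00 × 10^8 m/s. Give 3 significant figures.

1.46 × 10^39 m/s²

Acceleration is [L]/[T]² = c·[E]/ℏ.
1 GeV → c/ℏ × (1 GeV in J) = 4.57 × 10^32 m/s².
Convert the energy scale: 3.20 × 10^3 TeV = 3.20 × 10^6 GeV.
Result: 3.20 × 10^6 × 4.57 × 10^32 = 1.46 × 10^39 m/s².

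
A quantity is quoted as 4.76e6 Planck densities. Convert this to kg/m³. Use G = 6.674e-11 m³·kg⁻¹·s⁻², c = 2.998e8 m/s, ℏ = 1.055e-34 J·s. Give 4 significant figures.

One Planck density: ρ_P = c⁵/(ℏG²) = 5.154e96 kg/m³.
4.76e6 × 5.154e96 kg/m³ = 2.453e103 kg/m³

2.453e103 kg/m³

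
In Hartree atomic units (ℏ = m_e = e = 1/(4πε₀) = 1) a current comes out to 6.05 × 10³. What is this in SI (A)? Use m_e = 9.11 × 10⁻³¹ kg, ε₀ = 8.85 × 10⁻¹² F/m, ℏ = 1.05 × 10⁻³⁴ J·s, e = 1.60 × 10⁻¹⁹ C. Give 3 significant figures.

One atomic unit of electric current: I_au = e E_h/ℏ = m_e e⁵/((4πε₀)²ℏ³) = 6.67 × 10⁻³ A.
6.05 × 10³ × 6.67 × 10⁻³ A = 40.4 A

40.4 A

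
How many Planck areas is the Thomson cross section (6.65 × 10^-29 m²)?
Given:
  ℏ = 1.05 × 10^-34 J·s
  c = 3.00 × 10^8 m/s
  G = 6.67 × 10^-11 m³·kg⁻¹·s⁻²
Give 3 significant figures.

2.56 × 10^41

Planck area: A_P = ℏG/c³ = 2.59 × 10^-70 m².
6.65 × 10^-29 / 2.59 × 10^-70 = 2.56 × 10^41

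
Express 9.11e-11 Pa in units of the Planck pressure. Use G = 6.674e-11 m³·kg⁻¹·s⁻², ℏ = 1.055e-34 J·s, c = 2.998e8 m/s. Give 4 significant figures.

Planck pressure: p_P = c⁷/(ℏG²) = 4.632e113 Pa.
9.11e-11 / 4.632e113 = 1.967e-124

1.967e-124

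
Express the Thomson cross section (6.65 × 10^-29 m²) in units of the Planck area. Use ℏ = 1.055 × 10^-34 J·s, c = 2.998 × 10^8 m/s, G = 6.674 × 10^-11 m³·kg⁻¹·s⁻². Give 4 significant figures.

Planck area: A_P = ℏG/c³ = 2.613 × 10^-70 m².
6.65 × 10^-29 / 2.613 × 10^-70 = 2.545 × 10^41

2.545 × 10^41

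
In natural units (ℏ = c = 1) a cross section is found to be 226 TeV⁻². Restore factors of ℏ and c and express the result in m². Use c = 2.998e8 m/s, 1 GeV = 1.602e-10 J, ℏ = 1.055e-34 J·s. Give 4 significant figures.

Area is [L]² = [E]⁻²·(ℏc)²; restore (ℏc)².
1 GeV⁻² → (ℏc)² × (1 GeV in J)⁻² = 3.898e-32 m².
Convert the energy scale: 226 TeV⁻² = 2.26e-4 GeV⁻².
Result: 2.26e-4 × 3.898e-32 = 8.810e-36 m².

8.810e-36 m²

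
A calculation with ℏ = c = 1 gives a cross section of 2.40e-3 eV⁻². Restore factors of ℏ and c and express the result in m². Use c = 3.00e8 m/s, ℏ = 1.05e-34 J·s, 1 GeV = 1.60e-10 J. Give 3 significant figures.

Area is [L]² = [E]⁻²·(ℏc)²; restore (ℏc)².
1 GeV⁻² → (ℏc)² × (1 GeV in J)⁻² = 3.88e-32 m².
Convert the energy scale: 2.40e-3 eV⁻² = 2.40e15 GeV⁻².
Result: 2.40e15 × 3.88e-32 = 9.30e-17 m².

9.30e-17 m²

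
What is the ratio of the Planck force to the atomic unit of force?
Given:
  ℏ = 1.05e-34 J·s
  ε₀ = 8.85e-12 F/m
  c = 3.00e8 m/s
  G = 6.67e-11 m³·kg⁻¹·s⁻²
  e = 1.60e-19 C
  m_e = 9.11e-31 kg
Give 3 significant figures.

1.46e51

Planck force: F_P = c⁴/G = 1.21e44 N
atomic unit of force: F_au = E_h/a₀ = m_e²e⁶/((4πε₀)³ℏ⁴) = 8.33e-8 N
ratio = 1.21e44 / 8.33e-8 = 1.46e51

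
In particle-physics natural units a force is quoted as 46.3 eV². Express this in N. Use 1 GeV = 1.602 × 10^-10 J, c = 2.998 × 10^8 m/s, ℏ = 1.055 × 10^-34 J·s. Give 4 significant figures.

Force is [E]/[L] = [E]²/(ℏc); restore (ℏc)⁻¹.
1 GeV² → 1/(ℏc) × (1 GeV in J)² = 8.114 × 10^5 N.
Convert the energy scale: 46.3 eV² = 4.63 × 10^-17 GeV².
Result: 4.63 × 10^-17 × 8.114 × 10^5 = 3.757 × 10^-11 N.

3.757 × 10^-11 N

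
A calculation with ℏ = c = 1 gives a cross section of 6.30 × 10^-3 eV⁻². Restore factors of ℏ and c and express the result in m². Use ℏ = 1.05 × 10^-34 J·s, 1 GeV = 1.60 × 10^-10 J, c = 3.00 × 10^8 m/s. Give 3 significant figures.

Area is [L]² = [E]⁻²·(ℏc)²; restore (ℏc)².
1 GeV⁻² → (ℏc)² × (1 GeV in J)⁻² = 3.88 × 10^-32 m².
Convert the energy scale: 6.30 × 10^-3 eV⁻² = 6.30 × 10^15 GeV⁻².
Result: 6.30 × 10^15 × 3.88 × 10^-32 = 2.44 × 10^-16 m².

2.44 × 10^-16 m²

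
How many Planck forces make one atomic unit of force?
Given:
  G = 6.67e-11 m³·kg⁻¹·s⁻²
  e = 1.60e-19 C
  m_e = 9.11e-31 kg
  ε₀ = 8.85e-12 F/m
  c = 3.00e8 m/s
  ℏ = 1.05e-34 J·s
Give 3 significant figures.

6.86e-52

atomic unit of force: F_au = E_h/a₀ = m_e²e⁶/((4πε₀)³ℏ⁴) = 8.33e-8 N
Planck force: F_P = c⁴/G = 1.21e44 N
ratio = 8.33e-8 / 1.21e44 = 6.86e-52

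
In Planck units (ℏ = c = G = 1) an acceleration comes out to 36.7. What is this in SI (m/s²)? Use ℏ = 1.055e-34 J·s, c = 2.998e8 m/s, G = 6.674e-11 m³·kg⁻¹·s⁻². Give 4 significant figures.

One Planck acceleration: a_P = √(c⁷/(ℏG)) = 5.560e51 m/s².
36.7 × 5.560e51 m/s² = 2.041e53 m/s²

2.041e53 m/s²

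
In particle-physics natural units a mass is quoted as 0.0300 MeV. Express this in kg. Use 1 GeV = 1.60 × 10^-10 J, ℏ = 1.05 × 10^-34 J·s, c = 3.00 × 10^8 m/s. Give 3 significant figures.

Mass is [E]/c²; divide by c².
1 GeV → 1/c² × (1 GeV in J) = 1.78 × 10^-27 kg.
Convert the energy scale: 0.0300 MeV = 3.00 × 10^-5 GeV.
Result: 3.00 × 10^-5 × 1.78 × 10^-27 = 5.33 × 10^-32 kg.

5.33 × 10^-32 kg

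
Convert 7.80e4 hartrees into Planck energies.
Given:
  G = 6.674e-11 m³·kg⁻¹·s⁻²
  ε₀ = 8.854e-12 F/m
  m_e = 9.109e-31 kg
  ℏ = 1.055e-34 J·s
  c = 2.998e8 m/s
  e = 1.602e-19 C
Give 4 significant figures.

hartree: E_h = m_e e⁴/(4πε₀ℏ)² = 4.354e-18 J
Planck energy: E_P = √(ℏc⁵/G) = 1.957e9 J
7.80e4 × 4.354e-18 / 1.957e9 = 1.736e-22

1.736e-22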